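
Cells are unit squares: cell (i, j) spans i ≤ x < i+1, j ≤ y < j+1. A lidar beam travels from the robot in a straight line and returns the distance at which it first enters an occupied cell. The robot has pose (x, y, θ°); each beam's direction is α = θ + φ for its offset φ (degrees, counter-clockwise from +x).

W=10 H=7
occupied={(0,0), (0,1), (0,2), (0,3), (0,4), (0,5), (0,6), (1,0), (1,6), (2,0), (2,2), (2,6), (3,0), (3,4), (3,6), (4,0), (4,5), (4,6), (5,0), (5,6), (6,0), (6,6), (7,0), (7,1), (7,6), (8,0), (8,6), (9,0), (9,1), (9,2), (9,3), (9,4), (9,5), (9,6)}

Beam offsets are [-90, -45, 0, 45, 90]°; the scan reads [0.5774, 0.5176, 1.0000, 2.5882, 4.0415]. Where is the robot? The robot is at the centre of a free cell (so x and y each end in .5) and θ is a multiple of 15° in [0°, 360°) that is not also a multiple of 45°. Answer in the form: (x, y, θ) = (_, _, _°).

(x, y, θ) = (8.5, 3.5, 60°)

The pose lattice has 36·16 = 576 candidates. Test each by forward raycasting.
  (3.5, 1.5, 150°): beam 1 = 5.1962 ≠ 0.5774 ✗
  (6.5, 4.5, 240°): beam 1 = 1.7321 ≠ 0.5774 ✗
  (4.5, 4.5, 240°): beam 3 = 4.0415 ≠ 1.0000 ✗
  (5.5, 2.5, 210°): beam 1 = 2.8868 ≠ 0.5774 ✗
  (4.5, 4.5, 105°): beam 1 = 4.6587 ≠ 0.5774 ✗
  …
  (8.5, 3.5, 60°): r_1=0.5774, r_2=0.5176, r_3=1.0000, r_4=2.5882, r_5=4.0415 — all match ✓
Unique over the lattice → pose = (8.5, 3.5, 60°).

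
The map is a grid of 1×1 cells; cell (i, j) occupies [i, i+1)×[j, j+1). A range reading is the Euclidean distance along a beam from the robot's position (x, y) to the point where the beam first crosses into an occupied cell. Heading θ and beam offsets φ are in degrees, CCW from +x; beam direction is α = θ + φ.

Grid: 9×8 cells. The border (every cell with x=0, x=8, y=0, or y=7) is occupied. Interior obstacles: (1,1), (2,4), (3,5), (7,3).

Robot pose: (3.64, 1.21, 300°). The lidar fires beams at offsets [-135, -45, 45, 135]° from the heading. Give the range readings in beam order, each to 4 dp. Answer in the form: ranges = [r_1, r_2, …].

beam 1: φ=-135°, α=165°
  dir = (cos 165°, sin 165°) = (-0.9659, 0.2588); from cell (3,1)
  next x-line at t=0.6626, next y-line at t=3.0523; Δt_x=1.0353, Δt_y=3.8637
    x: enter (2,1) at t=0.6626
    x: enter (1,1) at t=1.6979 ← occupied
  → r_1 = 1.6979
beam 2: φ=-45°, α=255°
  dir = (cos 255°, sin 255°) = (-0.2588, -0.9659); from cell (3,1)
  next x-line at t=2.4728, next y-line at t=0.2174; Δt_x=3.8637, Δt_y=1.0353
    y: enter (3,0) at t=0.2174 ← occupied
  → r_2 = 0.2174
beam 3: φ=45°, α=345°
  dir = (cos 345°, sin 345°) = (0.9659, -0.2588); from cell (3,1)
  next x-line at t=0.3727, next y-line at t=0.8114; Δt_x=1.0353, Δt_y=3.8637
    x: enter (4,1) at t=0.3727
    y: enter (4,0) at t=0.8114 ← occupied
  → r_3 = 0.8114
beam 4: φ=135°, α=75°
  dir = (cos 75°, sin 75°) = (0.2588, 0.9659); from cell (3,1)
  next x-line at t=1.3909, next y-line at t=0.8179; Δt_x=3.8637, Δt_y=1.0353
    y: enter (3,2) at t=0.8179
    x: enter (4,2) at t=1.3909
    y: enter (4,3) at t=1.8531
    y: enter (4,4) at t=2.8884
    y: enter (4,5) at t=3.9237
    y: enter (4,6) at t=4.9590
    x: enter (5,6) at t=5.2546
    y: enter (5,7) at t=5.9942 ← occupied
  → r_4 = 5.9942

ranges = [1.6979, 0.2174, 0.8114, 5.9942]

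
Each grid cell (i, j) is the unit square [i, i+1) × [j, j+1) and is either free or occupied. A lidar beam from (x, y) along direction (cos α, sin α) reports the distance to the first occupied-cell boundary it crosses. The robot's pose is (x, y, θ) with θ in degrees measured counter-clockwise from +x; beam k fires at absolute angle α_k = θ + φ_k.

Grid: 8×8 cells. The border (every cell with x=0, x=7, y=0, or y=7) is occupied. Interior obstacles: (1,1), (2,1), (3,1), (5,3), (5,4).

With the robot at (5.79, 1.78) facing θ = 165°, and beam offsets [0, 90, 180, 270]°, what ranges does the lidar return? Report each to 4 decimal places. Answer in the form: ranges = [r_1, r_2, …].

ranges = [4.9590, 0.8075, 1.2527, 4.6751]

beam 1: φ=0°, α=165°
  d=(-0.9659,0.2588)  start (5,1)  tX=0.8179 tY=0.8500  stride 1/|dx|=1.0353 1/|dy|=3.8637
    cross x-line → (4,1), t=0.8179
    cross y-line → (4,2), t=0.8500
    cross x-line → (3,2), t=1.8531
    cross x-line → (2,2), t=2.8884
    cross x-line → (1,2), t=3.9237
    cross y-line → (1,3), t=4.7137
    cross x-line → (0,3), t=4.9590 (wall)
  → r_1 = 4.9590
beam 2: φ=90°, α=255°
  d=(-0.2588,-0.9659)  start (5,1)  tX=3.0523 tY=0.8075  stride 1/|dx|=3.8637 1/|dy|=1.0353
    cross y-line → (5,0), t=0.8075 (wall)
  → r_2 = 0.8075
beam 3: φ=180°, α=345°
  d=(0.9659,-0.2588)  start (5,1)  tX=0.2174 tY=3.0137  stride 1/|dx|=1.0353 1/|dy|=3.8637
    cross x-line → (6,1), t=0.2174
    cross x-line → (7,1), t=1.2527 (wall)
  → r_3 = 1.2527
beam 4: φ=270°, α=75°
  d=(0.2588,0.9659)  start (5,1)  tX=0.8114 tY=0.2278  stride 1/|dx|=3.8637 1/|dy|=1.0353
    cross y-line → (5,2), t=0.2278
    cross x-line → (6,2), t=0.8114
    cross y-line → (6,3), t=1.2630
    cross y-line → (6,4), t=2.2983
    cross y-line → (6,5), t=3.3336
    cross y-line → (6,6), t=4.3689
    cross x-line → (7,6), t=4.6751 (wall)
  → r_4 = 4.6751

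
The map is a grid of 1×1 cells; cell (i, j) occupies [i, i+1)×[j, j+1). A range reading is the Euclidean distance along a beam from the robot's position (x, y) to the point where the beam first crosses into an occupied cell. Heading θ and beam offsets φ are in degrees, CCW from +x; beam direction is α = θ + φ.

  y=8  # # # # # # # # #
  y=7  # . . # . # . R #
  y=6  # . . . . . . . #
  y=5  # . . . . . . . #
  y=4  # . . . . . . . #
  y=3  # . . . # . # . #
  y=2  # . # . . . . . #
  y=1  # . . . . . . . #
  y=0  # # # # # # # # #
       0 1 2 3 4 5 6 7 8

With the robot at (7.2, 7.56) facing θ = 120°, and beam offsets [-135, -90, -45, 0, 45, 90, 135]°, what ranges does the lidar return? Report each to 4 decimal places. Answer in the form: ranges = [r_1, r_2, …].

beam 1: φ=-135°, α=345°
  direction (0.9659, -0.2588); cell (7,7); t to first gridline: x 0.8282, y 2.1637 (then +1.0353 / +3.8637)
    (8,7) via x @ 0.8282  # hit
  → r_1 = 0.8282
beam 2: φ=-90°, α=30°
  direction (0.8660, 0.5000); cell (7,7); t to first gridline: x 0.9238, y 0.8800 (then +1.1547 / +2.0000)
    (7,8) via y @ 0.8800  # hit
  → r_2 = 0.8800
beam 3: φ=-45°, α=75°
  direction (0.2588, 0.9659); cell (7,7); t to first gridline: x 3.0910, y 0.4555 (then +3.8637 / +1.0353)
    (7,8) via y @ 0.4555  # hit
  → r_3 = 0.4555
beam 4: φ=0°, α=120°
  direction (-0.5000, 0.8660); cell (7,7); t to first gridline: x 0.4000, y 0.5081 (then +2.0000 / +1.1547)
    (6,7) via x @ 0.4000
    (6,8) via y @ 0.5081  # hit
  → r_4 = 0.5081
beam 5: φ=45°, α=165°
  direction (-0.9659, 0.2588); cell (7,7); t to first gridline: x 0.2071, y 1.7000 (then +1.0353 / +3.8637)
    (6,7) via x @ 0.2071
    (5,7) via x @ 1.2423  # hit
  → r_5 = 1.2423
beam 6: φ=90°, α=210°
  direction (-0.8660, -0.5000); cell (7,7); t to first gridline: x 0.2309, y 1.1200 (then +1.1547 / +2.0000)
    (6,7) via x @ 0.2309
    (6,6) via y @ 1.1200
    (5,6) via x @ 1.3856
    (4,6) via x @ 2.5403
    (4,5) via y @ 3.1200
    (3,5) via x @ 3.6950
    (2,5) via x @ 4.8497
    (2,4) via y @ 5.1200
    (1,4) via x @ 6.0044
    (1,3) via y @ 7.1200
    (0,3) via x @ 7.1591  # hit
  → r_6 = 7.1591
beam 7: φ=135°, α=255°
  direction (-0.2588, -0.9659); cell (7,7); t to first gridline: x 0.7727, y 0.5798 (then +3.8637 / +1.0353)
    (7,6) via y @ 0.5798
    (6,6) via x @ 0.7727
    (6,5) via y @ 1.6150
    (6,4) via y @ 2.6503
    (6,3) via y @ 3.6856  # hit
  → r_7 = 3.6856

ranges = [0.8282, 0.8800, 0.4555, 0.5081, 1.2423, 7.1591, 3.6856]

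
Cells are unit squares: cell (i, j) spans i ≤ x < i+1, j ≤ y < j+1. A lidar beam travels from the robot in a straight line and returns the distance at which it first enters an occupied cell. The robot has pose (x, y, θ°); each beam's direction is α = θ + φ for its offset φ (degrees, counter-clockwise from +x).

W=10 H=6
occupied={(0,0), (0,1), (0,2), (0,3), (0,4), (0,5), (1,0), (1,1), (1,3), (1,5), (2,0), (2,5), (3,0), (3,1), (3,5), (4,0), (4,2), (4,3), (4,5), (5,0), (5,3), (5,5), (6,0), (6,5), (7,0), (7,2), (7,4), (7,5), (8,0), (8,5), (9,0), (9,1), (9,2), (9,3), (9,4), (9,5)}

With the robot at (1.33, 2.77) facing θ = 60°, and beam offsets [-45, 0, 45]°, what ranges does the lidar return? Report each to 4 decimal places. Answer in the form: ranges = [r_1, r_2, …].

beam 1: φ=-45°, α=15°
  direction (0.9659, 0.2588); cell (1,2); t to first gridline: x 0.6936, y 0.8887 (then +1.0353 / +3.8637)
    (2,2) via x @ 0.6936
    (2,3) via y @ 0.8887
    (3,3) via x @ 1.7289
    (4,3) via x @ 2.7642  # hit
  → r_1 = 2.7642
beam 2: φ=0°, α=60°
  direction (0.5000, 0.8660); cell (1,2); t to first gridline: x 1.3400, y 0.2656 (then +2.0000 / +1.1547)
    (1,3) via y @ 0.2656  # hit
  → r_2 = 0.2656
beam 3: φ=45°, α=105°
  direction (-0.2588, 0.9659); cell (1,2); t to first gridline: x 1.2750, y 0.2381 (then +3.8637 / +1.0353)
    (1,3) via y @ 0.2381  # hit
  → r_3 = 0.2381

ranges = [2.7642, 0.2656, 0.2381]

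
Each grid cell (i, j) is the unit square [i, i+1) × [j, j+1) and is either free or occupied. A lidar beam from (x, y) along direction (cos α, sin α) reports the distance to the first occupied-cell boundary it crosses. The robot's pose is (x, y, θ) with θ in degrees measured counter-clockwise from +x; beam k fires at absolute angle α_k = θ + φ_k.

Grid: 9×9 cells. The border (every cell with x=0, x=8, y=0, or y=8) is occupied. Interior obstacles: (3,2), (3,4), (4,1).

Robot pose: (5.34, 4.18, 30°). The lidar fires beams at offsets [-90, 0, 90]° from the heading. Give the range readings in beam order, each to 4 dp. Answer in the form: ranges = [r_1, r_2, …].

beam 1: φ=-90°, α=300°
  d=(0.5000,-0.8660)  start (5,4)  tX=1.3200 tY=0.2078  stride 1/|dx|=2.0000 1/|dy|=1.1547
    cross y-line → (5,3), t=0.2078
    cross x-line → (6,3), t=1.3200
    cross y-line → (6,2), t=1.3625
    cross y-line → (6,1), t=2.5172
    cross x-line → (7,1), t=3.3200
    cross y-line → (7,0), t=3.6719 (wall)
  → r_1 = 3.6719
beam 2: φ=0°, α=30°
  d=(0.8660,0.5000)  start (5,4)  tX=0.7621 tY=1.6400  stride 1/|dx|=1.1547 1/|dy|=2.0000
    cross x-line → (6,4), t=0.7621
    cross y-line → (6,5), t=1.6400
    cross x-line → (7,5), t=1.9168
    cross x-line → (8,5), t=3.0715 (wall)
  → r_2 = 3.0715
beam 3: φ=90°, α=120°
  d=(-0.5000,0.8660)  start (5,4)  tX=0.6800 tY=0.9469  stride 1/|dx|=2.0000 1/|dy|=1.1547
    cross x-line → (4,4), t=0.6800
    cross y-line → (4,5), t=0.9469
    cross y-line → (4,6), t=2.1016
    cross x-line → (3,6), t=2.6800
    cross y-line → (3,7), t=3.2563
    cross y-line → (3,8), t=4.4110 (wall)
  → r_3 = 4.4110

ranges = [3.6719, 3.0715, 4.4110]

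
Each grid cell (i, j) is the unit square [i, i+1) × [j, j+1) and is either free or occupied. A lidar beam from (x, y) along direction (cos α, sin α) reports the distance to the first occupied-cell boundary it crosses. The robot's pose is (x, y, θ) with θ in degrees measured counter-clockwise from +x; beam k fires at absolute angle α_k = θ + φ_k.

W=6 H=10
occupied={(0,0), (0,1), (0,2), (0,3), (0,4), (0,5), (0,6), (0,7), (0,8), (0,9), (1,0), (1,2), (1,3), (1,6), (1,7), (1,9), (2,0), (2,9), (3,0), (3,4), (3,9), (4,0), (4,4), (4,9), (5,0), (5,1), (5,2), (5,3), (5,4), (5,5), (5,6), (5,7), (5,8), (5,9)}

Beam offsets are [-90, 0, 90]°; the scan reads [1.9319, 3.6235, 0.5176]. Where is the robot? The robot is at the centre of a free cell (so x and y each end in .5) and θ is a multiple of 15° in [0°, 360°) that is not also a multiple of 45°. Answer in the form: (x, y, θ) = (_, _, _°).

(x, y, θ) = (4.5, 8.5, 255°)

Candidates: 26 free-cell centres × 16 headings = 416 poses. Raycast each; keep the one whose scan matches to 4 dp.
  (2.5, 6.5, 150°): beam 1 = 2.8868 ≠ 1.9319 ✗
  (3.5, 5.5, 165°): beam 1 = 3.6235 ≠ 1.9319 ✗
  (3.5, 5.5, 345°): beam 1 = 0.5176 ≠ 1.9319 ✗
  (3.5, 1.5, 210°): beam 1 = 5.0000 ≠ 1.9319 ✗
  …
  (4.5, 8.5, 255°): r_1=1.9319, r_2=3.6235, r_3=0.5176 — all match ✓
No second candidate reproduces the full scan.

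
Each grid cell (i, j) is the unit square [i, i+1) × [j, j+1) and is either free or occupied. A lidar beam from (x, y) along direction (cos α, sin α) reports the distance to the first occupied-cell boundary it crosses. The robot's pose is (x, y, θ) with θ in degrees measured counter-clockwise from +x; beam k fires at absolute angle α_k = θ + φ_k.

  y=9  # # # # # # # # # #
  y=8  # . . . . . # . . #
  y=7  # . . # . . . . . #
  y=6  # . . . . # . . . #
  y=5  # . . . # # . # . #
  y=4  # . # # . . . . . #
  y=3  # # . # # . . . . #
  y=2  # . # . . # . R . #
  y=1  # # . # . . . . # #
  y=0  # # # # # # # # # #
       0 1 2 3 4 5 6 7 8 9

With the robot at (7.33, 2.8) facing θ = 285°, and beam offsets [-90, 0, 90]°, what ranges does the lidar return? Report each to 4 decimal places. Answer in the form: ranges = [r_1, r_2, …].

ranges = [1.3769, 1.8635, 1.7289]

beam 1: φ=-90°, α=195°
  direction (-0.9659, -0.2588); cell (7,2); t to first gridline: x 0.3416, y 3.0910 (then +1.0353 / +3.8637)
    (6,2) via x @ 0.3416
    (5,2) via x @ 1.3769  # hit
  → r_1 = 1.3769
beam 2: φ=0°, α=285°
  direction (0.2588, -0.9659); cell (7,2); t to first gridline: x 2.5887, y 0.8282 (then +3.8637 / +1.0353)
    (7,1) via y @ 0.8282
    (7,0) via y @ 1.8635  # hit
  → r_2 = 1.8635
beam 3: φ=90°, α=15°
  direction (0.9659, 0.2588); cell (7,2); t to first gridline: x 0.6936, y 0.7727 (then +1.0353 / +3.8637)
    (8,2) via x @ 0.6936
    (8,3) via y @ 0.7727
    (9,3) via x @ 1.7289  # hit
  → r_3 = 1.7289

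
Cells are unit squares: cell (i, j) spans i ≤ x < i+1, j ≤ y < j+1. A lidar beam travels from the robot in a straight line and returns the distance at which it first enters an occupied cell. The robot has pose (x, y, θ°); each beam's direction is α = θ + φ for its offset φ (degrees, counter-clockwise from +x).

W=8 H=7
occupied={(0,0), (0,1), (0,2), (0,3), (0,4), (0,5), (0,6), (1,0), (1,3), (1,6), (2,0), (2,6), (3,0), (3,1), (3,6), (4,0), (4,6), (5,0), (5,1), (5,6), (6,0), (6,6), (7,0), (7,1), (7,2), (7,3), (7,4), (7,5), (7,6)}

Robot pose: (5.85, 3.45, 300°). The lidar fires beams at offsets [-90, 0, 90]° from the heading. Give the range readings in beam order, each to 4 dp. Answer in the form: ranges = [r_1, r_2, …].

beam 1: φ=-90°, α=210°
  dir = (cos 210°, sin 210°) = (-0.8660, -0.5000); from cell (5,3)
  next x-line at t=0.9815, next y-line at t=0.9000; Δt_x=1.1547, Δt_y=2.0000
    y: enter (5,2) at t=0.9000
    x: enter (4,2) at t=0.9815
    x: enter (3,2) at t=2.1362
    y: enter (3,1) at t=2.9000 ← occupied
  → r_1 = 2.9000
beam 2: φ=0°, α=300°
  dir = (cos 300°, sin 300°) = (0.5000, -0.8660); from cell (5,3)
  next x-line at t=0.3000, next y-line at t=0.5196; Δt_x=2.0000, Δt_y=1.1547
    x: enter (6,3) at t=0.3000
    y: enter (6,2) at t=0.5196
    y: enter (6,1) at t=1.6743
    x: enter (7,1) at t=2.3000 ← occupied
  → r_2 = 2.3000
beam 3: φ=90°, α=30°
  dir = (cos 30°, sin 30°) = (0.8660, 0.5000); from cell (5,3)
  next x-line at t=0.1732, next y-line at t=1.1000; Δt_x=1.1547, Δt_y=2.0000
    x: enter (6,3) at t=0.1732
    y: enter (6,4) at t=1.1000
    x: enter (7,4) at t=1.3279 ← occupied
  → r_3 = 1.3279

ranges = [2.9000, 2.3000, 1.3279]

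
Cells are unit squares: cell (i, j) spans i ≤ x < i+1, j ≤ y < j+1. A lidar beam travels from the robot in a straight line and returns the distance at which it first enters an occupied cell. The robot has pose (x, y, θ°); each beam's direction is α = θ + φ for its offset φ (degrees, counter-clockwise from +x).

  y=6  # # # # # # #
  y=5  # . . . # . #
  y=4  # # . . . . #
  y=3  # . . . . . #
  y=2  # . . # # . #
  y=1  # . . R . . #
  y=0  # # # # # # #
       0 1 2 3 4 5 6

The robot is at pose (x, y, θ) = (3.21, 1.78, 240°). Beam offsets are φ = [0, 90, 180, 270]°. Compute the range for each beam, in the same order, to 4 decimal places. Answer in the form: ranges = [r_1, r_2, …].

ranges = [0.9007, 1.5600, 0.2540, 2.5519]

beam 1: φ=0°, α=240°
  cosα=-0.5000 sinα=-0.8660 | (3,1) | tMaxX 0.4200 tMaxY 0.9007 | tΔX 2.0000 tΔY 1.1547
    t=0.4200 [x] (2,1)
    t=0.9007 [y] (2,0) — stop
  → r_1 = 0.9007
beam 2: φ=90°, α=330°
  cosα=0.8660 sinα=-0.5000 | (3,1) | tMaxX 0.9122 tMaxY 1.5600 | tΔX 1.1547 tΔY 2.0000
    t=0.9122 [x] (4,1)
    t=1.5600 [y] (4,0) — stop
  → r_2 = 1.5600
beam 3: φ=180°, α=60°
  cosα=0.5000 sinα=0.8660 | (3,1) | tMaxX 1.5800 tMaxY 0.2540 | tΔX 2.0000 tΔY 1.1547
    t=0.2540 [y] (3,2) — stop
  → r_3 = 0.2540
beam 4: φ=270°, α=150°
  cosα=-0.8660 sinα=0.5000 | (3,1) | tMaxX 0.2425 tMaxY 0.4400 | tΔX 1.1547 tΔY 2.0000
    t=0.2425 [x] (2,1)
    t=0.4400 [y] (2,2)
    t=1.3972 [x] (1,2)
    t=2.4400 [y] (1,3)
    t=2.5519 [x] (0,3) — stop
  → r_4 = 2.5519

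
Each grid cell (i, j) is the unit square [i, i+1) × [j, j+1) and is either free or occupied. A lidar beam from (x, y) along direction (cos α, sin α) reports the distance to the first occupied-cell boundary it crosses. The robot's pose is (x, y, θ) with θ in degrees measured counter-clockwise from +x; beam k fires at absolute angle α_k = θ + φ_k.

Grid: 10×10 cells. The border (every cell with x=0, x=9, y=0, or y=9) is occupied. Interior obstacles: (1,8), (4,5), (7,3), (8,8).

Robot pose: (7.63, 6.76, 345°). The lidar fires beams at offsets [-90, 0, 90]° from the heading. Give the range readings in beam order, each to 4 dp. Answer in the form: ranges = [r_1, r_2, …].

ranges = [5.9632, 1.4183, 1.4296]

beam 1: φ=-90°, α=255°
  dir = (cos 255°, sin 255°) = (-0.2588, -0.9659); from cell (7,6)
  next x-line at t=2.4341, next y-line at t=0.7868; Δt_x=3.8637, Δt_y=1.0353
    y: enter (7,5) at t=0.7868
    y: enter (7,4) at t=1.8221
    x: enter (6,4) at t=2.4341
    y: enter (6,3) at t=2.8574
    y: enter (6,2) at t=3.8926
    y: enter (6,1) at t=4.9279
    y: enter (6,0) at t=5.9632 ← occupied
  → r_1 = 5.9632
beam 2: φ=0°, α=345°
  dir = (cos 345°, sin 345°) = (0.9659, -0.2588); from cell (7,6)
  next x-line at t=0.3831, next y-line at t=2.9364; Δt_x=1.0353, Δt_y=3.8637
    x: enter (8,6) at t=0.3831
    x: enter (9,6) at t=1.4183 ← occupied
  → r_2 = 1.4183
beam 3: φ=90°, α=75°
  dir = (cos 75°, sin 75°) = (0.2588, 0.9659); from cell (7,6)
  next x-line at t=1.4296, next y-line at t=0.2485; Δt_x=3.8637, Δt_y=1.0353
    y: enter (7,7) at t=0.2485
    y: enter (7,8) at t=1.2837
    x: enter (8,8) at t=1.4296 ← occupied
  → r_3 = 1.4296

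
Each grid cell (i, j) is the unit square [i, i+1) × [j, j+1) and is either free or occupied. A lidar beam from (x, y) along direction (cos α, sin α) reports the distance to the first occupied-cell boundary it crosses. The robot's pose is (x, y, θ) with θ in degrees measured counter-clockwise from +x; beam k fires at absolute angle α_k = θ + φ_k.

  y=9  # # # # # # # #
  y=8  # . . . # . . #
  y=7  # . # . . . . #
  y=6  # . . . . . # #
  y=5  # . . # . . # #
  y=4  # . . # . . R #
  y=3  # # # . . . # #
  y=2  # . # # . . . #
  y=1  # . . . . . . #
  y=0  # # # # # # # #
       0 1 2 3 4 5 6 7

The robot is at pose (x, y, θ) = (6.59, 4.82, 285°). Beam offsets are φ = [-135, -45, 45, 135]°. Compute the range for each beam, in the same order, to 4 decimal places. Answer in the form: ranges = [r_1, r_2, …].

beam 1: φ=-135°, α=150°
  d=(-0.8660,0.5000)  start (6,4)  tX=0.6813 tY=0.3600  stride 1/|dx|=1.1547 1/|dy|=2.0000
    cross y-line → (6,5), t=0.3600 (wall)
  → r_1 = 0.3600
beam 2: φ=-45°, α=240°
  d=(-0.5000,-0.8660)  start (6,4)  tX=1.1800 tY=0.9469  stride 1/|dx|=2.0000 1/|dy|=1.1547
    cross y-line → (6,3), t=0.9469 (wall)
  → r_2 = 0.9469
beam 3: φ=45°, α=330°
  d=(0.8660,-0.5000)  start (6,4)  tX=0.4734 tY=1.6400  stride 1/|dx|=1.1547 1/|dy|=2.0000
    cross x-line → (7,4), t=0.4734 (wall)
  → r_3 = 0.4734
beam 4: φ=135°, α=60°
  d=(0.5000,0.8660)  start (6,4)  tX=0.8200 tY=0.2078  stride 1/|dx|=2.0000 1/|dy|=1.1547
    cross y-line → (6,5), t=0.2078 (wall)
  → r_4 = 0.2078

ranges = [0.3600, 0.9469, 0.4734, 0.2078]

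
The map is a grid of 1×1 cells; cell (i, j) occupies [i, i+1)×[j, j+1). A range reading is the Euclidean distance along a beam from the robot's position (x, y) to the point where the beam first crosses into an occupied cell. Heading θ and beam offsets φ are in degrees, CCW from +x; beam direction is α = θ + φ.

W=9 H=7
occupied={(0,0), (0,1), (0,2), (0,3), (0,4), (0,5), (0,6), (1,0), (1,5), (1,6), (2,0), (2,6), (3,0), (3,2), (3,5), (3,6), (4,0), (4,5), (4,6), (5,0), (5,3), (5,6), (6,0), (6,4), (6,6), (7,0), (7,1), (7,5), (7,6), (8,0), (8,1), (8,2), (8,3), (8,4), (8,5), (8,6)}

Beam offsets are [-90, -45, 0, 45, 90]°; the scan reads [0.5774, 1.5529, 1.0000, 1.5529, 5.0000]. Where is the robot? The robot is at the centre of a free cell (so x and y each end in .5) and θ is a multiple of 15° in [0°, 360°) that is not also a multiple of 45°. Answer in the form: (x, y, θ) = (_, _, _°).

(x, y, θ) = (7.5, 3.5, 120°)

Enumerate (i+0.5, j+0.5, θ) over the 27 free cells and 16 admissible headings. For each, cast all 5 beams and compare to the given ranges.
  (4.5, 1.5, 120°): beam 1 = 4.0415 ≠ 0.5774 ✗
  (1.5, 3.5, 330°): beam 1 = 1.0000 ≠ 0.5774 ✗
  (2.5, 3.5, 75°): beam 1 = 5.6940 ≠ 0.5774 ✗
  …
  (7.5, 3.5, 120°): r_1=0.5774, r_2=1.5529, r_3=1.0000, r_4=1.5529, r_5=5.0000 — all match ✓
Only this pose fits every beam.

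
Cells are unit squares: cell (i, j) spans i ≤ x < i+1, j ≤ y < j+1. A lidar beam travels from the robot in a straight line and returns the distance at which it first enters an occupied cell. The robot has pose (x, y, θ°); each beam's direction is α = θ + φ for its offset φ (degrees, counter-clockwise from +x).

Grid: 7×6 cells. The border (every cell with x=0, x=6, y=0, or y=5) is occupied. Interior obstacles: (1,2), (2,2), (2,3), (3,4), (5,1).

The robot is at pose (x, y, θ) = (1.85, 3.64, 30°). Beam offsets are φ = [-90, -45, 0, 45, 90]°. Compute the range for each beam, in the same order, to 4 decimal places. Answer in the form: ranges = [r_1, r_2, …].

beam 1: φ=-90°, α=300°
  cosα=0.5000 sinα=-0.8660 | (1,3) | tMaxX 0.3000 tMaxY 0.7390 | tΔX 2.0000 tΔY 1.1547
    t=0.3000 [x] (2,3) — stop
  → r_1 = 0.3000
beam 2: φ=-45°, α=345°
  cosα=0.9659 sinα=-0.2588 | (1,3) | tMaxX 0.1553 tMaxY 2.4728 | tΔX 1.0353 tΔY 3.8637
    t=0.1553 [x] (2,3) — stop
  → r_2 = 0.1553
beam 3: φ=0°, α=30°
  cosα=0.8660 sinα=0.5000 | (1,3) | tMaxX 0.1732 tMaxY 0.7200 | tΔX 1.1547 tΔY 2.0000
    t=0.1732 [x] (2,3) — stop
  → r_3 = 0.1732
beam 4: φ=45°, α=75°
  cosα=0.2588 sinα=0.9659 | (1,3) | tMaxX 0.5796 tMaxY 0.3727 | tΔX 3.8637 tΔY 1.0353
    t=0.3727 [y] (1,4)
    t=0.5796 [x] (2,4)
    t=1.4080 [y] (2,5) — stop
  → r_4 = 1.4080
beam 5: φ=90°, α=120°
  cosα=-0.5000 sinα=0.8660 | (1,3) | tMaxX 1.7000 tMaxY 0.4157 | tΔX 2.0000 tΔY 1.1547
    t=0.4157 [y] (1,4)
    t=1.5704 [y] (1,5) — stop
  → r_5 = 1.5704

ranges = [0.3000, 0.1553, 0.1732, 1.4080, 1.5704]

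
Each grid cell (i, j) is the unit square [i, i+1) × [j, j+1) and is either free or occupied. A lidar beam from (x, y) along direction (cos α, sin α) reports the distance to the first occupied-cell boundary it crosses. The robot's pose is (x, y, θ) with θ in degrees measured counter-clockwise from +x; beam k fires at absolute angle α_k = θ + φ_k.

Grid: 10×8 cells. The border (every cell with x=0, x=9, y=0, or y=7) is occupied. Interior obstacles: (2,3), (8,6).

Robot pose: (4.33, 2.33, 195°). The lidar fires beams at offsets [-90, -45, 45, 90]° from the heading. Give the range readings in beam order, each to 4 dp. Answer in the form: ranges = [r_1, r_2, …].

beam 1: φ=-90°, α=105°
  dir = (cos 105°, sin 105°) = (-0.2588, 0.9659); from cell (4,2)
  next x-line at t=1.2750, next y-line at t=0.6936; Δt_x=3.8637, Δt_y=1.0353
    y: enter (4,3) at t=0.6936
    x: enter (3,3) at t=1.2750
    y: enter (3,4) at t=1.7289
    y: enter (3,5) at t=2.7642
    y: enter (3,6) at t=3.7995
    y: enter (3,7) at t=4.8347 ← occupied
  → r_1 = 4.8347
beam 2: φ=-45°, α=150°
  dir = (cos 150°, sin 150°) = (-0.8660, 0.5000); from cell (4,2)
  next x-line at t=0.3811, next y-line at t=1.3400; Δt_x=1.1547, Δt_y=2.0000
    x: enter (3,2) at t=0.3811
    y: enter (3,3) at t=1.3400
    x: enter (2,3) at t=1.5358 ← occupied
  → r_2 = 1.5358
beam 3: φ=45°, α=240°
  dir = (cos 240°, sin 240°) = (-0.5000, -0.8660); from cell (4,2)
  next x-line at t=0.6600, next y-line at t=0.3811; Δt_x=2.0000, Δt_y=1.1547
    y: enter (4,1) at t=0.3811
    x: enter (3,1) at t=0.6600
    y: enter (3,0) at t=1.5358 ← occupied
  → r_3 = 1.5358
beam 4: φ=90°, α=285°
  dir = (cos 285°, sin 285°) = (0.2588, -0.9659); from cell (4,2)
  next x-line at t=2.5887, next y-line at t=0.3416; Δt_x=3.8637, Δt_y=1.0353
    y: enter (4,1) at t=0.3416
    y: enter (4,0) at t=1.3769 ← occupied
  → r_4 = 1.3769

ranges = [4.8347, 1.5358, 1.5358, 1.3769]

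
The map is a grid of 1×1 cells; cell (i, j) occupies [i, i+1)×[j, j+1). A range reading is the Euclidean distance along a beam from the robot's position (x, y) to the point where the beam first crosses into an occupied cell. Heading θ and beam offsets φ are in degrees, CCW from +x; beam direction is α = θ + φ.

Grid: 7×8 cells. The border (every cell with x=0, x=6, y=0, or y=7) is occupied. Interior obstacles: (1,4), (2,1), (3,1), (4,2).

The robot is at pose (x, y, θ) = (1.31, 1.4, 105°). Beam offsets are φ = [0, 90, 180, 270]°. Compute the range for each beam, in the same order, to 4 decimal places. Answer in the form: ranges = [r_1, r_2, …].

beam 1: φ=0°, α=105°
  cosα=-0.2588 sinα=0.9659 | (1,1) | tMaxX 1.1977 tMaxY 0.6212 | tΔX 3.8637 tΔY 1.0353
    t=0.6212 [y] (1,2)
    t=1.1977 [x] (0,2) — stop
  → r_1 = 1.1977
beam 2: φ=90°, α=195°
  cosα=-0.9659 sinα=-0.2588 | (1,1) | tMaxX 0.3209 tMaxY 1.5455 | tΔX 1.0353 tΔY 3.8637
    t=0.3209 [x] (0,1) — stop
  → r_2 = 0.3209
beam 3: φ=180°, α=285°
  cosα=0.2588 sinα=-0.9659 | (1,1) | tMaxX 2.6660 tMaxY 0.4141 | tΔX 3.8637 tΔY 1.0353
    t=0.4141 [y] (1,0) — stop
  → r_3 = 0.4141
beam 4: φ=270°, α=15°
  cosα=0.9659 sinα=0.2588 | (1,1) | tMaxX 0.7143 tMaxY 2.3182 | tΔX 1.0353 tΔY 3.8637
    t=0.7143 [x] (2,1) — stop
  → r_4 = 0.7143

ranges = [1.1977, 0.3209, 0.4141, 0.7143]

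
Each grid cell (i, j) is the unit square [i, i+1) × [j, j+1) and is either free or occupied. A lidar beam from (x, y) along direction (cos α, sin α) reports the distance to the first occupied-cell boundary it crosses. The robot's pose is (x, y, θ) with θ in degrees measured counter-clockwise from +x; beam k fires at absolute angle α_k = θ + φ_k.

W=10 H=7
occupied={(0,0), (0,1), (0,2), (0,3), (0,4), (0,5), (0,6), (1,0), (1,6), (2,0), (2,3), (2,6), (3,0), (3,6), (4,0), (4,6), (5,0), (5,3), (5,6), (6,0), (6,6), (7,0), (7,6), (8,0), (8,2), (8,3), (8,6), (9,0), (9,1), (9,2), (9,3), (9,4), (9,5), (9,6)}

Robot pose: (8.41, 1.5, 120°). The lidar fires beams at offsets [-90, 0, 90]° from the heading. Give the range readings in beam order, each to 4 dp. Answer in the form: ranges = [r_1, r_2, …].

ranges = [0.6813, 0.5774, 1.0000]

beam 1: φ=-90°, α=30°
  d=(0.8660,0.5000)  start (8,1)  tX=0.6813 tY=1.0000  stride 1/|dx|=1.1547 1/|dy|=2.0000
    cross x-line → (9,1), t=0.6813 (wall)
  → r_1 = 0.6813
beam 2: φ=0°, α=120°
  d=(-0.5000,0.8660)  start (8,1)  tX=0.8200 tY=0.5774  stride 1/|dx|=2.0000 1/|dy|=1.1547
    cross y-line → (8,2), t=0.5774 (wall)
  → r_2 = 0.5774
beam 3: φ=90°, α=210°
  d=(-0.8660,-0.5000)  start (8,1)  tX=0.4734 tY=1.0000  stride 1/|dx|=1.1547 1/|dy|=2.0000
    cross x-line → (7,1), t=0.4734
    cross y-line → (7,0), t=1.0000 (wall)
  → r_3 = 1.0000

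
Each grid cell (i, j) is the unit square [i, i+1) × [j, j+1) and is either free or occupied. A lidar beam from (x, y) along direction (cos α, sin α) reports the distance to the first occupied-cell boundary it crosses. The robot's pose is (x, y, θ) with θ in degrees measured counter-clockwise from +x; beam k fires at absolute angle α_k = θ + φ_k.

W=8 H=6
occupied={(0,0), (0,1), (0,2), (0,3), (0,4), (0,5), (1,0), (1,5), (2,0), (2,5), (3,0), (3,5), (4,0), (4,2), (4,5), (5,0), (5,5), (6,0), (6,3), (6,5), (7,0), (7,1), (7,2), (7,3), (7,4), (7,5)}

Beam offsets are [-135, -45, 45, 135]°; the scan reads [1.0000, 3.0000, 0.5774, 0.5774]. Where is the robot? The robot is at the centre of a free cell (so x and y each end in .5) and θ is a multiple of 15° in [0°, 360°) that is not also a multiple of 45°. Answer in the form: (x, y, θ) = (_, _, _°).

(x, y, θ) = (1.5, 4.5, 15°)

Enumerate (i+0.5, j+0.5, θ) over the 22 free cells and 16 admissible headings. For each, cast all 4 beams and compare to the given ranges.
  (3.5, 2.5, 165°): beam 1 = 0.5774 ≠ 1.0000 ✗
  (2.5, 1.5, 105°): beam 2 = 4.0415 ≠ 3.0000 ✗
  (3.5, 3.5, 195°): beam 1 = 1.7321 ≠ 1.0000 ✗
  (6.5, 1.5, 210°): beam 1 = 1.5529 ≠ 1.0000 ✗
  …
  (1.5, 4.5, 15°): r_1=1.0000, r_2=3.0000, r_3=0.5774, r_4=0.5774 — all match ✓
Only this pose fits every beam.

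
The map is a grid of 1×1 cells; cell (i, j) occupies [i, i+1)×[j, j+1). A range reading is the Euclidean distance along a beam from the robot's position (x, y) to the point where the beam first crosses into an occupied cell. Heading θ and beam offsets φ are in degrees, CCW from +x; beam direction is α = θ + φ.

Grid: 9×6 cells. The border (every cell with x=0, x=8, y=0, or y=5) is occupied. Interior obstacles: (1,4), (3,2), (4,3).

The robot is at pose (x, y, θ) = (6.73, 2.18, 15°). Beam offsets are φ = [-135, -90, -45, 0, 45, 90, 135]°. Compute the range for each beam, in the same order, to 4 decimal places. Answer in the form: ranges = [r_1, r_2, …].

beam 1: φ=-135°, α=240°
  cosα=-0.5000 sinα=-0.8660 | (6,2) | tMaxX 1.4600 tMaxY 0.2078 | tΔX 2.0000 tΔY 1.1547
    t=0.2078 [y] (6,1)
    t=1.3625 [y] (6,0) — stop
  → r_1 = 1.3625
beam 2: φ=-90°, α=285°
  cosα=0.2588 sinα=-0.9659 | (6,2) | tMaxX 1.0432 tMaxY 0.1863 | tΔX 3.8637 tΔY 1.0353
    t=0.1863 [y] (6,1)
    t=1.0432 [x] (7,1)
    t=1.2216 [y] (7,0) — stop
  → r_2 = 1.2216
beam 3: φ=-45°, α=330°
  cosα=0.8660 sinα=-0.5000 | (6,2) | tMaxX 0.3118 tMaxY 0.3600 | tΔX 1.1547 tΔY 2.0000
    t=0.3118 [x] (7,2)
    t=0.3600 [y] (7,1)
    t=1.4665 [x] (8,1) — stop
  → r_3 = 1.4665
beam 4: φ=0°, α=15°
  cosα=0.9659 sinα=0.2588 | (6,2) | tMaxX 0.2795 tMaxY 3.1682 | tΔX 1.0353 tΔY 3.8637
    t=0.2795 [x] (7,2)
    t=1.3148 [x] (8,2) — stop
  → r_4 = 1.3148
beam 5: φ=45°, α=60°
  cosα=0.5000 sinα=0.8660 | (6,2) | tMaxX 0.5400 tMaxY 0.9469 | tΔX 2.0000 tΔY 1.1547
    t=0.5400 [x] (7,2)
    t=0.9469 [y] (7,3)
    t=2.1016 [y] (7,4)
    t=2.5400 [x] (8,4) — stop
  → r_5 = 2.5400
beam 6: φ=90°, α=105°
  cosα=-0.2588 sinα=0.9659 | (6,2) | tMaxX 2.8205 tMaxY 0.8489 | tΔX 3.8637 tΔY 1.0353
    t=0.8489 [y] (6,3)
    t=1.8842 [y] (6,4)
    t=2.8205 [x] (5,4)
    t=2.9195 [y] (5,5) — stop
  → r_6 = 2.9195
beam 7: φ=135°, α=150°
  cosα=-0.8660 sinα=0.5000 | (6,2) | tMaxX 0.8429 tMaxY 1.6400 | tΔX 1.1547 tΔY 2.0000
    t=0.8429 [x] (5,2)
    t=1.6400 [y] (5,3)
    t=1.9976 [x] (4,3) — stop
  → r_7 = 1.9976

ranges = [1.3625, 1.2216, 1.4665, 1.3148, 2.5400, 2.9195, 1.9976]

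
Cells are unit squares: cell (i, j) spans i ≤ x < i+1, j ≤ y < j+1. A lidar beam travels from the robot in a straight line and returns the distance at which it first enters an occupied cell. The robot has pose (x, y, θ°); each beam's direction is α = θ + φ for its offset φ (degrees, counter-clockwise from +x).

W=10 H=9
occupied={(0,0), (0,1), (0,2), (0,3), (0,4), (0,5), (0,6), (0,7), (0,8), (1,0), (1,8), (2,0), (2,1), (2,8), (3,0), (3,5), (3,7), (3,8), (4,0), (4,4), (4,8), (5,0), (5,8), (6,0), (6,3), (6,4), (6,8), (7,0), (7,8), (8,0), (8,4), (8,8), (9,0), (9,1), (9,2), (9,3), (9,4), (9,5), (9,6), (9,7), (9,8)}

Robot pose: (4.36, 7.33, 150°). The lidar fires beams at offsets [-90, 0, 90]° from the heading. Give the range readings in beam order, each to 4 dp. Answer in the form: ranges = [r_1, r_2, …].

beam 1: φ=-90°, α=60°
  dir = (cos 60°, sin 60°) = (0.5000, 0.8660); from cell (4,7)
  next x-line at t=1.2800, next y-line at t=0.7736; Δt_x=2.0000, Δt_y=1.1547
    y: enter (4,8) at t=0.7736 ← occupied
  → r_1 = 0.7736
beam 2: φ=0°, α=150°
  dir = (cos 150°, sin 150°) = (-0.8660, 0.5000); from cell (4,7)
  next x-line at t=0.4157, next y-line at t=1.3400; Δt_x=1.1547, Δt_y=2.0000
    x: enter (3,7) at t=0.4157 ← occupied
  → r_2 = 0.4157
beam 3: φ=90°, α=240°
  dir = (cos 240°, sin 240°) = (-0.5000, -0.8660); from cell (4,7)
  next x-line at t=0.7200, next y-line at t=0.3811; Δt_x=2.0000, Δt_y=1.1547
    y: enter (4,6) at t=0.3811
    x: enter (3,6) at t=0.7200
    y: enter (3,5) at t=1.5358 ← occupied
  → r_3 = 1.5358

ranges = [0.7736, 0.4157, 1.5358]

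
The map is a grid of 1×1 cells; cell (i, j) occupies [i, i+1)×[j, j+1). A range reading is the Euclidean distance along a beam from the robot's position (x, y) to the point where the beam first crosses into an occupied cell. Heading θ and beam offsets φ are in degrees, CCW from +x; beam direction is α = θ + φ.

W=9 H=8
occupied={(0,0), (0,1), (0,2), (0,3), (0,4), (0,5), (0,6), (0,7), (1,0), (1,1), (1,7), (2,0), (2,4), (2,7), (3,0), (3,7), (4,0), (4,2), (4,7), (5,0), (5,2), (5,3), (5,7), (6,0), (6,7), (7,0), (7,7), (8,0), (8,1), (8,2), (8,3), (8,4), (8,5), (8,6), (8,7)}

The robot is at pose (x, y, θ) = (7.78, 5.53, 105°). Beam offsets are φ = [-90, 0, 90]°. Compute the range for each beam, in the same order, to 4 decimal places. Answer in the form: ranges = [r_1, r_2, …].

ranges = [0.2278, 1.5219, 4.9486]

beam 1: φ=-90°, α=15°
  cosα=0.9659 sinα=0.2588 | (7,5) | tMaxX 0.2278 tMaxY 1.8159 | tΔX 1.0353 tΔY 3.8637
    t=0.2278 [x] (8,5) — stop
  → r_1 = 0.2278
beam 2: φ=0°, α=105°
  cosα=-0.2588 sinα=0.9659 | (7,5) | tMaxX 3.0137 tMaxY 0.4866 | tΔX 3.8637 tΔY 1.0353
    t=0.4866 [y] (7,6)
    t=1.5219 [y] (7,7) — stop
  → r_2 = 1.5219
beam 3: φ=90°, α=195°
  cosα=-0.9659 sinα=-0.2588 | (7,5) | tMaxX 0.8075 tMaxY 2.0478 | tΔX 1.0353 tΔY 3.8637
    t=0.8075 [x] (6,5)
    t=1.8428 [x] (5,5)
    t=2.0478 [y] (5,4)
    t=2.8781 [x] (4,4)
    t=3.9133 [x] (3,4)
    t=4.9486 [x] (2,4) — stop
  → r_3 = 4.9486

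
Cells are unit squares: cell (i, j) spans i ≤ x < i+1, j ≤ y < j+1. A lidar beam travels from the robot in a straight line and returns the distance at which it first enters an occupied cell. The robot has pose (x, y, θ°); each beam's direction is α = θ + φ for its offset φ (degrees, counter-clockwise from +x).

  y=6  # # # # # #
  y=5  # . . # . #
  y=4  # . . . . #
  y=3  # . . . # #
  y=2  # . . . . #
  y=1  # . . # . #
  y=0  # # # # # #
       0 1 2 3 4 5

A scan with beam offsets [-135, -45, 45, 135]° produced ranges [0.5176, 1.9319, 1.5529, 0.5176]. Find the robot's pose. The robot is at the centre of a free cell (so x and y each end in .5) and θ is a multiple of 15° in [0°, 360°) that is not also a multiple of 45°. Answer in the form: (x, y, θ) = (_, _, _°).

Enumerate (i+0.5, j+0.5, θ) over the 17 free cells and 16 admissible headings. For each, cast all 4 beams and compare to the given ranges.
  (2.5, 3.5, 75°): beam 1 = 1.7321 ≠ 0.5176 ✗
  (4.5, 1.5, 210°): beam 1 = 1.5529 ≠ 0.5176 ✗
  (2.5, 3.5, 15°): beam 1 = 2.8868 ≠ 0.5176 ✗
  (1.5, 5.5, 330°): beam 2 = 4.6587 ≠ 1.9319 ✗
  …
  (1.5, 5.5, 300°): r_1=0.5176, r_2=1.9319, r_3=1.5529, r_4=0.5176 — all match ✓
Unique over the lattice → pose = (1.5, 5.5, 300°).

(x, y, θ) = (1.5, 5.5, 300°)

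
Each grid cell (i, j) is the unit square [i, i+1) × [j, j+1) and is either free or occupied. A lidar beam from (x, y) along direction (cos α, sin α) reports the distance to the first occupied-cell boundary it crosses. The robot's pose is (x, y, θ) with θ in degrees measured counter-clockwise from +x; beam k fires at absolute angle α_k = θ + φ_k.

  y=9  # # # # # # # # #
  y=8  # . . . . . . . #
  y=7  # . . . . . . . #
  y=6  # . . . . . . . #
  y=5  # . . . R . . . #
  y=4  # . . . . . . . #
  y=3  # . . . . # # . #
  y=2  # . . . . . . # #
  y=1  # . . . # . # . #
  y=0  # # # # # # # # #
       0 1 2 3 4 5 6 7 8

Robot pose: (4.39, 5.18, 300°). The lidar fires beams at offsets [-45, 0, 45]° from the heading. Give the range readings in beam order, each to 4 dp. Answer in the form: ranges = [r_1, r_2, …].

beam 1: φ=-45°, α=255°
  dir = (cos 255°, sin 255°) = (-0.2588, -0.9659); from cell (4,5)
  next x-line at t=1.5068, next y-line at t=0.1863; Δt_x=3.8637, Δt_y=1.0353
    y: enter (4,4) at t=0.1863
    y: enter (4,3) at t=1.2216
    x: enter (3,3) at t=1.5068
    y: enter (3,2) at t=2.2569
    y: enter (3,1) at t=3.2922
    y: enter (3,0) at t=4.3275 ← occupied
  → r_1 = 4.3275
beam 2: φ=0°, α=300°
  dir = (cos 300°, sin 300°) = (0.5000, -0.8660); from cell (4,5)
  next x-line at t=1.2200, next y-line at t=0.2078; Δt_x=2.0000, Δt_y=1.1547
    y: enter (4,4) at t=0.2078
    x: enter (5,4) at t=1.2200
    y: enter (5,3) at t=1.3625 ← occupied
  → r_2 = 1.3625
beam 3: φ=45°, α=345°
  dir = (cos 345°, sin 345°) = (0.9659, -0.2588); from cell (4,5)
  next x-line at t=0.6315, next y-line at t=0.6955; Δt_x=1.0353, Δt_y=3.8637
    x: enter (5,5) at t=0.6315
    y: enter (5,4) at t=0.6955
    x: enter (6,4) at t=1.6668
    x: enter (7,4) at t=2.7021
    x: enter (8,4) at t=3.7373 ← occupied
  → r_3 = 3.7373

ranges = [4.3275, 1.3625, 3.7373]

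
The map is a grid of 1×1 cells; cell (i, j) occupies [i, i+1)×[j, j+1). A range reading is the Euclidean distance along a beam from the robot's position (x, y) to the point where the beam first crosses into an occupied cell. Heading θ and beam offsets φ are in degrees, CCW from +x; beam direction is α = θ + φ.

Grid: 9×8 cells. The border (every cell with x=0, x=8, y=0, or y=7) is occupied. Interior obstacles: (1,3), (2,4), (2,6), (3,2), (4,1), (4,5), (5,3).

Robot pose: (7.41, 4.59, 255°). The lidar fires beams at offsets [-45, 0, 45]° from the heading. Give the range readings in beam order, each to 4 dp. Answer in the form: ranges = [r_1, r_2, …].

beam 1: φ=-45°, α=210°
  direction (-0.8660, -0.5000); cell (7,4); t to first gridline: x 0.4734, y 1.1800 (then +1.1547 / +2.0000)
    (6,4) via x @ 0.4734
    (6,3) via y @ 1.1800
    (5,3) via x @ 1.6281  # hit
  → r_1 = 1.6281
beam 2: φ=0°, α=255°
  direction (-0.2588, -0.9659); cell (7,4); t to first gridline: x 1.5841, y 0.6108 (then +3.8637 / +1.0353)
    (7,3) via y @ 0.6108
    (6,3) via x @ 1.5841
    (6,2) via y @ 1.6461
    (6,1) via y @ 2.6814
    (6,0) via y @ 3.7166  # hit
  → r_2 = 3.7166
beam 3: φ=45°, α=300°
  direction (0.5000, -0.8660); cell (7,4); t to first gridline: x 1.1800, y 0.6813 (then +2.0000 / +1.1547)
    (7,3) via y @ 0.6813
    (8,3) via x @ 1.1800  # hit
  → r_3 = 1.1800

ranges = [1.6281, 3.7166, 1.1800]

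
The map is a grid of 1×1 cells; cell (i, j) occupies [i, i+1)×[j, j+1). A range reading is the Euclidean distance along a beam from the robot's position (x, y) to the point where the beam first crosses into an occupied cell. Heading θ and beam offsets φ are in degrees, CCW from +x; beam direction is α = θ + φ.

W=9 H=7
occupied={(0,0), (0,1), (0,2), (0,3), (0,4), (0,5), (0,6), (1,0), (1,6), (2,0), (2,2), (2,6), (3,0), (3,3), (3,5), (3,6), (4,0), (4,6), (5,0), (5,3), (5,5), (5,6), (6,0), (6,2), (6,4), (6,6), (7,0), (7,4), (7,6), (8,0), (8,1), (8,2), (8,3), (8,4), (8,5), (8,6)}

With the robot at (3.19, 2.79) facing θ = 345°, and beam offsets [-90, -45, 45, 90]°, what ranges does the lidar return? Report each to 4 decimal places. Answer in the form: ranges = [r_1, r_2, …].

ranges = [0.7341, 2.0669, 0.4200, 0.2174]

beam 1: φ=-90°, α=255°
  direction (-0.2588, -0.9659); cell (3,2); t to first gridline: x 0.7341, y 0.8179 (then +3.8637 / +1.0353)
    (2,2) via x @ 0.7341  # hit
  → r_1 = 0.7341
beam 2: φ=-45°, α=300°
  direction (0.5000, -0.8660); cell (3,2); t to first gridline: x 1.6200, y 0.9122 (then +2.0000 / +1.1547)
    (3,1) via y @ 0.9122
    (4,1) via x @ 1.6200
    (4,0) via y @ 2.0669  # hit
  → r_2 = 2.0669
beam 3: φ=45°, α=30°
  direction (0.8660, 0.5000); cell (3,2); t to first gridline: x 0.9353, y 0.4200 (then +1.1547 / +2.0000)
    (3,3) via y @ 0.4200  # hit
  → r_3 = 0.4200
beam 4: φ=90°, α=75°
  direction (0.2588, 0.9659); cell (3,2); t to first gridline: x 3.1296, y 0.2174 (then +3.8637 / +1.0353)
    (3,3) via y @ 0.2174  # hit
  → r_4 = 0.2174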